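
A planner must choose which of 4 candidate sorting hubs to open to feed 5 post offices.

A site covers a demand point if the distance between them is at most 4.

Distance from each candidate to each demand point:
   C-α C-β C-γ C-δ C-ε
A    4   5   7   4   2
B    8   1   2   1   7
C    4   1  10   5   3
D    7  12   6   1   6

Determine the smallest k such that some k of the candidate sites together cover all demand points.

Coverage sets (demand points within 4 of each site):
  A: {C-α, C-δ, C-ε}
  B: {C-β, C-γ, C-δ}
  C: {C-α, C-β, C-ε}
  D: {C-δ}
No single site covers all 5 demand points.
But {A, B} covers everything, so the minimum is 2.

2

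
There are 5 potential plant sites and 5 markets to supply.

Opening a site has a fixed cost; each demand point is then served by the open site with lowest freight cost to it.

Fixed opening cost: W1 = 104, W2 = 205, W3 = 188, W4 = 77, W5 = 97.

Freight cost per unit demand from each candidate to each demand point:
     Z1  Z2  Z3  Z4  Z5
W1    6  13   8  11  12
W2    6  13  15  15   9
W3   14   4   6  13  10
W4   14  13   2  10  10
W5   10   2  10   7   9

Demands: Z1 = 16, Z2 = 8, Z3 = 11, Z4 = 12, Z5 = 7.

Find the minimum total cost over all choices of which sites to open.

Open {W4, W5}: assign each demand point to its cheapest open site.
  Z1→W5 16×10=160, Z2→W5 8×2=16, Z3→W4 11×2=22, Z4→W5 12×7=84, Z5→W5 7×9=63
  freight cost 345, fixed 174 → total 519.
Compare {W5}: freight cost 433 + fixed 97 = 530.
Compare {W1, W5}: freight cost 347 + fixed 201 = 548.
Compare {W1, W4, W5}: freight cost 281 + fixed 278 = 559.
All other subsets cost ≥ 530. Minimum total cost: 519.

519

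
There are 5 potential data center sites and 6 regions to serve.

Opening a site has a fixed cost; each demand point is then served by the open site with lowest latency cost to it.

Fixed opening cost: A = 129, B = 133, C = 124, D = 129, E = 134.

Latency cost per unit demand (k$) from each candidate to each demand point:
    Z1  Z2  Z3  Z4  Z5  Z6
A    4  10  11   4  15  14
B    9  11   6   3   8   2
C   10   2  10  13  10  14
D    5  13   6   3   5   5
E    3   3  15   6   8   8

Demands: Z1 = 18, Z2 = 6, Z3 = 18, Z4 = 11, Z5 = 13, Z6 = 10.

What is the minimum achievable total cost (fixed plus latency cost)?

553

Open {D}: assign each demand point to its cheapest open site.
  Z1→D 18×5=90, Z2→D 6×13=78, Z3→D 18×6=108, Z4→D 11×3=33, Z5→D 13×5=65, Z6→D 10×5=50
  latency cost 424, fixed 129 → total 553.
Compare {D, E}: latency cost 328 + fixed 263 = 591.
Compare {B, E}: latency cost 337 + fixed 267 = 604.
Compare {C, D}: latency cost 358 + fixed 253 = 611.
All other subsets cost ≥ 591. Minimum total cost: 553.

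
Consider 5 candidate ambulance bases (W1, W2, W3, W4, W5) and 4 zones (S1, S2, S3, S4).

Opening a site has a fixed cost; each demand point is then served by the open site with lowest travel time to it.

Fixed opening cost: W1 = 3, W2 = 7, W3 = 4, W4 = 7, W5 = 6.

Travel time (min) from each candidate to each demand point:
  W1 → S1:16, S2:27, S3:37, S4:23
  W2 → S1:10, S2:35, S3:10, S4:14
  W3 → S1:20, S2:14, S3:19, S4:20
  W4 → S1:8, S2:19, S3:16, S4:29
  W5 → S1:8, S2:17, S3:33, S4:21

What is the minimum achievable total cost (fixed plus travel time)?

Open {W2, W3}: assign each demand point to its cheapest open site.
  S1→W2 10, S2→W3 14, S3→W2 10, S4→W2 14
  travel time 48, fixed 11 → total 59.
Compare {W2, W5}: travel time 49 + fixed 13 = 62.
Compare {W1, W2, W3}: travel time 48 + fixed 14 = 62.
Compare {W2, W3, W5}: travel time 46 + fixed 17 = 63.
All other subsets cost ≥ 62. Minimum total cost: 59.

59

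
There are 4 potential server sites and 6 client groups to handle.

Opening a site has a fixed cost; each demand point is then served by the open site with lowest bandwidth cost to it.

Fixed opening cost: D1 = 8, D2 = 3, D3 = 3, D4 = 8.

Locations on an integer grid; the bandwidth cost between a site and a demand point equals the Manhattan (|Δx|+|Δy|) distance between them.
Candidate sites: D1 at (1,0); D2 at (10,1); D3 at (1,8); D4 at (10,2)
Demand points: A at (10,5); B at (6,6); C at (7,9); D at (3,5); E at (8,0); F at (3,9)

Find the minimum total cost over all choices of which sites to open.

35

Open {D2, D3}: assign each demand point to its cheapest open site.
  A→D2 4, B→D3 7, C→D3 7, D→D3 5, E→D2 3, F→D3 3
  bandwidth cost 29, fixed 6 → total 35.
Compare {D3, D4}: bandwidth cost 29 + fixed 11 = 40.
Compare {D2, D3, D4}: bandwidth cost 28 + fixed 14 = 42.
Compare {D1, D2, D3}: bandwidth cost 29 + fixed 14 = 43.
All other subsets cost ≥ 40. Minimum total cost: 35.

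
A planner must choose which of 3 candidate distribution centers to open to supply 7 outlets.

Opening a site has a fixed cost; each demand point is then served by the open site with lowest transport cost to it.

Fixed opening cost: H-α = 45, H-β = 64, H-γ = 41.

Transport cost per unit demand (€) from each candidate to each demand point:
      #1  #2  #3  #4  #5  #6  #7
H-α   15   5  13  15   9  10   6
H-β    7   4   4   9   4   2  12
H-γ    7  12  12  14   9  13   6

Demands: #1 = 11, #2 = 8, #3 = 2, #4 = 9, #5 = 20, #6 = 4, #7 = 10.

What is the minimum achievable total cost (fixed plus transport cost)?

Open {H-β, H-γ}: assign each demand point to its cheapest open site.
  #1→H-β 11×7=77, #2→H-β 8×4=32, #3→H-β 2×4=8, #4→H-β 9×9=81, #5→H-β 20×4=80, #6→H-β 4×2=8, #7→H-γ 10×6=60
  transport cost 346, fixed 105 → total 451.
Compare {H-α, H-β}: transport cost 346 + fixed 109 = 455.
Compare {H-β}: transport cost 406 + fixed 64 = 470.
Compare {H-α, H-β, H-γ}: transport cost 346 + fixed 150 = 496.
All other subsets cost ≥ 455. Minimum total cost: 451.

451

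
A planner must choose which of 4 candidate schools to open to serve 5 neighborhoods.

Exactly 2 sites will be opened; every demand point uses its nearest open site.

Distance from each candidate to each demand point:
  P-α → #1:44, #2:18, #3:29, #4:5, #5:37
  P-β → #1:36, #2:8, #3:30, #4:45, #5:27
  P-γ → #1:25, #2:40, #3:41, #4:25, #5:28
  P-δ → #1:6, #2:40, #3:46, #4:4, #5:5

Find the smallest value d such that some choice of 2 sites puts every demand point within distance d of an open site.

Open {P-α, P-γ}.
  Farthest demand point is #3 at distance 29 (to P-α); all others are ≤ 29.
With {P-α, P-δ} the worst case is 29.
With {P-β, P-γ} the worst case is 30.
No size-2 selection achieves below 29.

29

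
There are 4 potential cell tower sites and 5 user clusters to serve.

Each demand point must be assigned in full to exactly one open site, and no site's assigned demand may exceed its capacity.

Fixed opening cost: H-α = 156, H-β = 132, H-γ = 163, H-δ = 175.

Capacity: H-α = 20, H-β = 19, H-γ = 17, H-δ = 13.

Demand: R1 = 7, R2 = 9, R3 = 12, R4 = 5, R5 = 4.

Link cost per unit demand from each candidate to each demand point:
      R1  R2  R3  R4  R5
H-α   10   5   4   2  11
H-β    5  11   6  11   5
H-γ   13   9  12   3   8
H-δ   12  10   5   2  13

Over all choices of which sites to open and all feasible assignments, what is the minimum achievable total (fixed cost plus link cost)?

494

Open {H-α, H-β}; cheapest assignment that respects the capacities:
  H-α (cap 20, load 18): R2, R4, R5 — cost 9×5 + 5×2 + 4×11 = 99
  H-β (cap 19, load 19): R1, R3 — cost 7×5 + 12×6 = 107
  Shipping 206, fixed 288 → total 494.
  Any other capacity-feasible assignment to {H-α, H-β} ships for at least 206.
Compare {H-α, H-β, H-δ}: its best feasible assignment gives total 633.
Compare {H-α, H-γ}: its best feasible assignment gives total 637.
Every other set of open sites that can feasibly serve all demand totals ≥ 633 even under its best assignment. Minimum: 494.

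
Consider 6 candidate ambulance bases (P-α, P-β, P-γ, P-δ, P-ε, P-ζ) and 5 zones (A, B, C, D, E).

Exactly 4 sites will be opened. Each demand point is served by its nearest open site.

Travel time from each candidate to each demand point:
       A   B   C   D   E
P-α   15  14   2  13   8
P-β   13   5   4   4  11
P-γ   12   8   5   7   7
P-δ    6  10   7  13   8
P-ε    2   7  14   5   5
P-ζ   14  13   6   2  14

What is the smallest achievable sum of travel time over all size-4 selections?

Open {P-α, P-β, P-ε, P-ζ}.
  A→P-ε 2, B→P-β 5, C→P-α 2, D→P-ζ 2, E→P-ε 5  ⇒ total 16.
Compare {P-α, P-β, P-γ, P-ε}: total 18.
Compare {P-α, P-β, P-δ, P-ε}: total 18.
No size-4 selection does better; minimum is 16.

16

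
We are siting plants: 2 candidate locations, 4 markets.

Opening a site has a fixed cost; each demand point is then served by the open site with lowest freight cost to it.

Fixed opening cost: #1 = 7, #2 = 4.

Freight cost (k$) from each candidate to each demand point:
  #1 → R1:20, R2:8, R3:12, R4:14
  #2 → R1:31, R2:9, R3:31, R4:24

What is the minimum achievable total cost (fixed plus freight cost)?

61

Open {#1}: assign each demand point to its cheapest open site.
  R1→#1 20, R2→#1 8, R3→#1 12, R4→#1 14
  freight cost 54, fixed 7 → total 61.
Compare {#1, #2}: freight cost 54 + fixed 11 = 65.
Compare {#2}: freight cost 95 + fixed 4 = 99.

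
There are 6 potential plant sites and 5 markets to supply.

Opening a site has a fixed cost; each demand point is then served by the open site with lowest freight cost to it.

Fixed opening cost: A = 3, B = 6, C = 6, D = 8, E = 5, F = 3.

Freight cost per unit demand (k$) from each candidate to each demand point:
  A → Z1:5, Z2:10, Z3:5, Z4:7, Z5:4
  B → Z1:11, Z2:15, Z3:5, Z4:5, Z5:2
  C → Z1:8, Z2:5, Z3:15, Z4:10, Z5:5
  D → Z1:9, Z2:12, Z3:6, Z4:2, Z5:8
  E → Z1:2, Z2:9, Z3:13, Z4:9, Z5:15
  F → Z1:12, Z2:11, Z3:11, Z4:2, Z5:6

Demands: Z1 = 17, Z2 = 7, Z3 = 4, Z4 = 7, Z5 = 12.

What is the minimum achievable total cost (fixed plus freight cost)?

147

Open {B, C, E, F}: assign each demand point to its cheapest open site.
  Z1→E 17×2=34, Z2→C 7×5=35, Z3→B 4×5=20, Z4→F 7×2=14, Z5→B 12×2=24
  freight cost 127, fixed 20 → total 147.
Compare {A, B, C, E, F}: freight cost 127 + fixed 23 = 150.
Compare {B, C, D, E}: freight cost 127 + fixed 25 = 152.
Compare {A, B, C, D, E}: freight cost 127 + fixed 28 = 155.
All other subsets cost ≥ 150. Minimum total cost: 147.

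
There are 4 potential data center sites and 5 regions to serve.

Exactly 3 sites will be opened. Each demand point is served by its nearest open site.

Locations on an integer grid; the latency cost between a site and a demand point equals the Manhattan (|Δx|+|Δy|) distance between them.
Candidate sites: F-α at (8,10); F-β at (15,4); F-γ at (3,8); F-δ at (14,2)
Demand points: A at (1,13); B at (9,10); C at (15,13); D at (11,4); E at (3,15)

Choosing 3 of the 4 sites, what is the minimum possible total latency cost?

Open {F-α, F-β, F-γ}.
  A→F-γ 7, B→F-α 1, C→F-β 9, D→F-β 4, E→F-γ 7  ⇒ total 28.
Compare {F-α, F-γ, F-δ}: total 30.
Compare {F-α, F-β, F-δ}: total 34.
No size-3 selection does better; minimum is 28.

28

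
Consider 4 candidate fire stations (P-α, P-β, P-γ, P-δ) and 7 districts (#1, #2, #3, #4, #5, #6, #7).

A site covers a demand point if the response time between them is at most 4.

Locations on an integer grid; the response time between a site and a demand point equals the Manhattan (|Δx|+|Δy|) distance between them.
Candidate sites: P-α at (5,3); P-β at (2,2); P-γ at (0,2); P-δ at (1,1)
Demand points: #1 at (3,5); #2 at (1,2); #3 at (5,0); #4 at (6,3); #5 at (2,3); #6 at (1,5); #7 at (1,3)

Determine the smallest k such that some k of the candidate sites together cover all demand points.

Coverage sets (demand points within 4 of each site):
  P-α: {#1, #3, #4, #5, #7}
  P-β: {#1, #2, #5, #6, #7}
  P-γ: {#2, #5, #6, #7}
  P-δ: {#2, #5, #6, #7}
No single site covers all 7 demand points.
But {P-α, P-β} covers everything, so the minimum is 2.

2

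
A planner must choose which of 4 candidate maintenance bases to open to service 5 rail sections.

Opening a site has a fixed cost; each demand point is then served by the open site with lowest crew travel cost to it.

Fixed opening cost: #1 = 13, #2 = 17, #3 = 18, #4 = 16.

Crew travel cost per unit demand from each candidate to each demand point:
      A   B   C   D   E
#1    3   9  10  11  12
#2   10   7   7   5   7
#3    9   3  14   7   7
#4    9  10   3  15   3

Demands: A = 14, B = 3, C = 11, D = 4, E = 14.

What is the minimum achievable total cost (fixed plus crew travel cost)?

Open {#1, #3, #4}: assign each demand point to its cheapest open site.
  A→#1 14×3=42, B→#3 3×3=9, C→#4 11×3=33, D→#3 4×7=28, E→#4 14×3=42
  crew travel cost 154, fixed 47 → total 201.
Compare {#1, #2, #4}: crew travel cost 158 + fixed 46 = 204.
Compare {#1, #2, #3, #4}: crew travel cost 146 + fixed 64 = 210.
Compare {#1, #4}: crew travel cost 188 + fixed 29 = 217.
All other subsets cost ≥ 204. Minimum total cost: 201.

201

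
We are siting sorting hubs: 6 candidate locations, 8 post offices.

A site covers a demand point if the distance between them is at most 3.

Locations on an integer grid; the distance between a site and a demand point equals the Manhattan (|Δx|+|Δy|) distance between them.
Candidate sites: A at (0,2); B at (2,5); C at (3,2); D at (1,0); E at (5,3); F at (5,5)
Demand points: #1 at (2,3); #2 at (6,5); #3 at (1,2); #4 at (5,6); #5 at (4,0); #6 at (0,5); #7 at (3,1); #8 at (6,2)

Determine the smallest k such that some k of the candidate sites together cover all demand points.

3

Coverage sets (demand points within 3 of each site):
  A: {#1, #3, #6}
  B: {#1, #6}
  C: {#1, #3, #5, #7, #8}
  D: {#3, #5, #7}
  E: {#1, #2, #4, #8}
  F: {#2, #4}
No 2 sites suffice: every size-2 union leaves at least one demand point uncovered.
But {A, C, E} covers everything, so the minimum is 3.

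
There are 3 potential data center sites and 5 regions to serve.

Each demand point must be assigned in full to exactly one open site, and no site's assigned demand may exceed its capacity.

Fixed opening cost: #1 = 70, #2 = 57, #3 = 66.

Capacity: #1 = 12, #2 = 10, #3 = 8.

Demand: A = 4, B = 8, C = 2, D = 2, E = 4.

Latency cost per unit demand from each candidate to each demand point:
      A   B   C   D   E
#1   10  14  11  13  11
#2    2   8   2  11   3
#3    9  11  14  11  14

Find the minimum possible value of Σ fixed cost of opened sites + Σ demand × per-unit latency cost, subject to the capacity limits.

289

Open {#1, #2}; cheapest assignment that respects the capacities:
  #1 (cap 12, load 10): B, D — cost 8×14 + 2×13 = 138
  #2 (cap 10, load 10): A, C, E — cost 4×2 + 2×2 + 4×3 = 24
  Shipping 162, fixed 127 → total 289.
  Any other capacity-feasible assignment to {#1, #2} ships for at least 162.
Compare {#1, #2, #3}: its best feasible assignment gives total 331.
Compare {#1, #3}: its best feasible assignment gives total 356.
Every other set of open sites that can feasibly serve all demand totals ≥ 331 even under its best assignment. Minimum: 289.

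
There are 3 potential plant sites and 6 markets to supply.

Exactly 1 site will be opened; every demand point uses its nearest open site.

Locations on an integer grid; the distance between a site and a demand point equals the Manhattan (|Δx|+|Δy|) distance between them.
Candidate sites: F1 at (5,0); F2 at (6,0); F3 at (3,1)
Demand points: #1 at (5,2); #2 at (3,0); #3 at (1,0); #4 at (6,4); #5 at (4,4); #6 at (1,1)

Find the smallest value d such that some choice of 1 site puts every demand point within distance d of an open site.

5

Open {F1}.
  Farthest demand point is #4 at distance 5 (to F1); all others are ≤ 5.
With {F2} the worst case is 6.
With {F3} the worst case is 6.
No size-1 selection achieves below 5.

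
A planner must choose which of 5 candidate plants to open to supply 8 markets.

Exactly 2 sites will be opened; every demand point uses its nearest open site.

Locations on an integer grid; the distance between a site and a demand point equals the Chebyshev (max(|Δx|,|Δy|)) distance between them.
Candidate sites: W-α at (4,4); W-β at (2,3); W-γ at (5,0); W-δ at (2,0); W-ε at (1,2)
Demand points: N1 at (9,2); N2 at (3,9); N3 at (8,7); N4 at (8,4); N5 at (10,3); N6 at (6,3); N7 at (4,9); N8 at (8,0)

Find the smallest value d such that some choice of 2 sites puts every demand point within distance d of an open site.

5

Open {W-α, W-γ}.
  Farthest demand point is N2 at distance 5 (to W-α); all others are ≤ 5.
With {W-α, W-β} the worst case is 6.
With {W-α, W-δ} the worst case is 6.
No size-2 selection achieves below 5.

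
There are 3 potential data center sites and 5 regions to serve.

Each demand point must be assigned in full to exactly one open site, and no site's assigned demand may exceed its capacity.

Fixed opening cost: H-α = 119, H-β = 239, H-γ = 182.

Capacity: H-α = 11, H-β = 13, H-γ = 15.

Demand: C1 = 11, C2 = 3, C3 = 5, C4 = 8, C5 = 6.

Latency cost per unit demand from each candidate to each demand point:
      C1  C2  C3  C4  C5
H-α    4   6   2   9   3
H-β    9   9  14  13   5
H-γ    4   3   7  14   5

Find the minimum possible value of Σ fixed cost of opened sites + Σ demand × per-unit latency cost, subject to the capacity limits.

725

Open {H-α, H-β, H-γ}; cheapest assignment that respects the capacities:
  H-α (cap 11, load 11): C3, C5 — cost 5×2 + 6×3 = 28
  H-β (cap 13, load 8): C4 — cost 8×13 = 104
  H-γ (cap 15, load 14): C1, C2 — cost 11×4 + 3×3 = 53
  Shipping 185, fixed 540 → total 725.
  Any other capacity-feasible assignment to {H-α, H-β, H-γ} ships for at least 185.
Total demand is 33 and no other set of sites has combined capacity ≥ 33, so {H-α, H-β, H-γ} is the only feasible choice of open sites. Minimum: 725.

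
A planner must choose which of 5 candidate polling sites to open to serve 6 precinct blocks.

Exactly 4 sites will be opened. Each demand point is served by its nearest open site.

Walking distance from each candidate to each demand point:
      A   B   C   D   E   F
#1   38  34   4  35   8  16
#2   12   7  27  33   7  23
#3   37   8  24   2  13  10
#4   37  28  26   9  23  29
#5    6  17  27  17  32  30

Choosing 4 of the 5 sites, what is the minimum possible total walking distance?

36

Open {#1, #2, #3, #5}.
  A→#5 6, B→#2 7, C→#1 4, D→#3 2, E→#2 7, F→#3 10  ⇒ total 36.
Compare {#1, #3, #4, #5}: total 38.
Compare {#1, #2, #3, #4}: total 42.
No size-4 selection does better; minimum is 36.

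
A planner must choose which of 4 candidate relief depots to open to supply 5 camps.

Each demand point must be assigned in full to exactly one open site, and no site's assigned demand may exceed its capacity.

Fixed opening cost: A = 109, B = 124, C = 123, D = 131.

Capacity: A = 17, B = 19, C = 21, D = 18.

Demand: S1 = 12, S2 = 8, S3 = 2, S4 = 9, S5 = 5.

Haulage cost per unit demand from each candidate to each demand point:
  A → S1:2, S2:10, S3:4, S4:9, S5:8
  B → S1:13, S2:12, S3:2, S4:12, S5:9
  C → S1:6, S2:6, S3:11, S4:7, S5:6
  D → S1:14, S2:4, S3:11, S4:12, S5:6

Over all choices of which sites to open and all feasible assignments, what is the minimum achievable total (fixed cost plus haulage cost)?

429

Open {A, C}; cheapest assignment that respects the capacities:
  A (cap 17, load 17): S1, S5 — cost 12×2 + 5×8 = 64
  C (cap 21, load 19): S2, S3, S4 — cost 8×6 + 2×11 + 9×7 = 133
  Shipping 197, fixed 232 → total 429.
  Any other capacity-feasible assignment to {A, C} ships for at least 197.
Compare {C, D}: its best feasible assignment gives total 473.
Compare {A, B}: its best feasible assignment gives total 505.
Every other set of open sites that can feasibly serve all demand totals ≥ 473 even under its best assignment. Minimum: 429.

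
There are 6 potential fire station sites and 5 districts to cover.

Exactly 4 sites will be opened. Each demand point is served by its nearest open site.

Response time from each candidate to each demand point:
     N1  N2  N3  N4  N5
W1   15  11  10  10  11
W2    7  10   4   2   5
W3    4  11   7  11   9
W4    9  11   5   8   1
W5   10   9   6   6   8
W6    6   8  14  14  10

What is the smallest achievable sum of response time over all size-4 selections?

19

Open {W2, W3, W4, W6}.
  N1→W3 4, N2→W6 8, N3→W2 4, N4→W2 2, N5→W4 1  ⇒ total 19.
Compare {W2, W3, W4, W5}: total 20.
Compare {W1, W2, W3, W4}: total 21.
No size-4 selection does better; minimum is 19.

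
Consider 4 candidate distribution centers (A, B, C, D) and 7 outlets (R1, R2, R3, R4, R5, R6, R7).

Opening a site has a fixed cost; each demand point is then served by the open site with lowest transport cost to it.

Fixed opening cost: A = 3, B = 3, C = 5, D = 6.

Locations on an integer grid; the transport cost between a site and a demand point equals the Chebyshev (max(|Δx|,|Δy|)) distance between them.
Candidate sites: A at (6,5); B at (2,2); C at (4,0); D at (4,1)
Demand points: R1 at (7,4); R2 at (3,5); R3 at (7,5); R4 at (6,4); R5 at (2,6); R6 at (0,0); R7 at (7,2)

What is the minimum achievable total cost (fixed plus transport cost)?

Open {A, B}: assign each demand point to its cheapest open site.
  R1→A 1, R2→A 3, R3→A 1, R4→A 1, R5→A 4, R6→B 2, R7→A 3
  transport cost 15, fixed 6 → total 21.
Compare {A}: transport cost 19 + fixed 3 = 22.
Compare {A, C}: transport cost 17 + fixed 8 = 25.
Compare {A, D}: transport cost 17 + fixed 9 = 26.
All other subsets cost ≥ 22. Minimum total cost: 21.

21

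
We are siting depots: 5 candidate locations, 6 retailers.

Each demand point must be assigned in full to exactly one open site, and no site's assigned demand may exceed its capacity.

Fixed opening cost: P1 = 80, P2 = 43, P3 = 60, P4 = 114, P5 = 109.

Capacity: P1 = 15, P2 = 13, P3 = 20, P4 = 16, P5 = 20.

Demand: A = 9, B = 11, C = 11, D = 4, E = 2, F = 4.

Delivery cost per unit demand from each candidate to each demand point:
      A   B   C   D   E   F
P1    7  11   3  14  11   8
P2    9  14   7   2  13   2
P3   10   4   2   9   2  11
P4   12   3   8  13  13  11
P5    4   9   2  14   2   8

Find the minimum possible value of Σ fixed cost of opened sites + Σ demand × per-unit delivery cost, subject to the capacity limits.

334

Open {P2, P3, P5}; cheapest assignment that respects the capacities:
  P2 (cap 13, load 8): D, F — cost 4×2 + 4×2 = 16
  P3 (cap 20, load 13): B, E — cost 11×4 + 2×2 = 48
  P5 (cap 20, load 20): A, C — cost 9×4 + 11×2 = 58
  Shipping 122, fixed 212 → total 334.
  Any other capacity-feasible assignment to {P2, P3, P5} ships for at least 122.
Compare {P1, P2, P3}: its best feasible assignment gives total 385.
Compare {P2, P4, P5}: its best feasible assignment gives total 399.
Every other set of open sites that can feasibly serve all demand totals ≥ 385 even under its best assignment. Minimum: 334.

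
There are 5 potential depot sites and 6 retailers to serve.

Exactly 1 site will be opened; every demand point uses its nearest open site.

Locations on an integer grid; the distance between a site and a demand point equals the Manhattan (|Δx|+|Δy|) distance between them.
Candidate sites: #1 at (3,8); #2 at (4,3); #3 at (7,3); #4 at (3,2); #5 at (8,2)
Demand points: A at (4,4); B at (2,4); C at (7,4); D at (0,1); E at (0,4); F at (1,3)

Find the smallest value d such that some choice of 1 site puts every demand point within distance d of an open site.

Open {#2}.
  Farthest demand point is D at distance 6 (to #2); all others are ≤ 6.
With {#4} the worst case is 6.
With {#3} the worst case is 9.
No size-1 selection achieves below 6.

6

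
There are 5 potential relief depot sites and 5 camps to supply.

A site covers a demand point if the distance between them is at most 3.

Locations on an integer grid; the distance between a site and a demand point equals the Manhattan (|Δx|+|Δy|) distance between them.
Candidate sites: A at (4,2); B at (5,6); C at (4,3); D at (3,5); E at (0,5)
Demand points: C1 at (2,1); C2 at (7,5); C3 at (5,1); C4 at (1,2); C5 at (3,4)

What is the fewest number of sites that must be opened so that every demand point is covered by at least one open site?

Coverage sets (demand points within 3 of each site):
  A: {C1, C3, C4, C5}
  B: {C2}
  C: {C3, C5}
  D: {C5}
  E: {}
No single site covers all 5 demand points.
But {A, B} covers everything, so the minimum is 2.

2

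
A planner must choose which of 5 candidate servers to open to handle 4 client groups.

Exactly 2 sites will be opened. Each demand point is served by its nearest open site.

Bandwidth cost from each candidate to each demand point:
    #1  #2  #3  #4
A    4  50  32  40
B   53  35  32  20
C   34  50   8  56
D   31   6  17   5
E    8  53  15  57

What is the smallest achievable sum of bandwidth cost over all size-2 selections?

32

Open {A, D}.
  #1→A 4, #2→D 6, #3→D 17, #4→D 5  ⇒ total 32.
Compare {D, E}: total 34.
Compare {C, D}: total 50.
No size-2 selection does better; minimum is 32.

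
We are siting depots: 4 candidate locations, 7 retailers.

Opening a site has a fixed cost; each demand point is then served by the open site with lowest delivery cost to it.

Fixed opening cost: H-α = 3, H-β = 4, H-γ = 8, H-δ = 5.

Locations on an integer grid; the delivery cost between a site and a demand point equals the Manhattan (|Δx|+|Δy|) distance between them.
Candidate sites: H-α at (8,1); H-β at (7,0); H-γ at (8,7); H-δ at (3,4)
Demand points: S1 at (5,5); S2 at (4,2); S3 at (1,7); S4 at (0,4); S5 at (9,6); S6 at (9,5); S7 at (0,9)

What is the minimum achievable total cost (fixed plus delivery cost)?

40

Open {H-γ, H-δ}: assign each demand point to its cheapest open site.
  S1→H-δ 3, S2→H-δ 3, S3→H-δ 5, S4→H-δ 3, S5→H-γ 2, S6→H-γ 3, S7→H-δ 8
  delivery cost 27, fixed 13 → total 40.
Compare {H-α, H-δ}: delivery cost 33 + fixed 8 = 41.
Compare {H-δ}: delivery cost 37 + fixed 5 = 42.
Compare {H-α, H-γ, H-δ}: delivery cost 27 + fixed 16 = 43.
All other subsets cost ≥ 41. Minimum total cost: 40.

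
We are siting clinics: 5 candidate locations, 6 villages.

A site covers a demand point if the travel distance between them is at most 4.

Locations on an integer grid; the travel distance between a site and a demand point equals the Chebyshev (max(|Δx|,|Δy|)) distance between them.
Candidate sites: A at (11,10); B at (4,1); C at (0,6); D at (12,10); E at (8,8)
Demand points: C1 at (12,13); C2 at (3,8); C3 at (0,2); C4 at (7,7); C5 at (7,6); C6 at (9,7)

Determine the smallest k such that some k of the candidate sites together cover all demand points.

2

Coverage sets (demand points within 4 of each site):
  A: {C1, C4, C5, C6}
  B: {C3}
  C: {C2, C3}
  D: {C1, C6}
  E: {C4, C5, C6}
No single site covers all 6 demand points.
But {A, C} covers everything, so the minimum is 2.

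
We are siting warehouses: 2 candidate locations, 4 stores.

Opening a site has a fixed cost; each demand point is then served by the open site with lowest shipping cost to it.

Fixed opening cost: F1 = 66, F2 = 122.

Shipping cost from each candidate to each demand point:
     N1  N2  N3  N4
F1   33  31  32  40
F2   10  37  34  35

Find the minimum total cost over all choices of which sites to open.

Open {F1}: assign each demand point to its cheapest open site.
  N1→F1 33, N2→F1 31, N3→F1 32, N4→F1 40
  shipping cost 136, fixed 66 → total 202.
Compare {F2}: shipping cost 116 + fixed 122 = 238.
Compare {F1, F2}: shipping cost 108 + fixed 188 = 296.

202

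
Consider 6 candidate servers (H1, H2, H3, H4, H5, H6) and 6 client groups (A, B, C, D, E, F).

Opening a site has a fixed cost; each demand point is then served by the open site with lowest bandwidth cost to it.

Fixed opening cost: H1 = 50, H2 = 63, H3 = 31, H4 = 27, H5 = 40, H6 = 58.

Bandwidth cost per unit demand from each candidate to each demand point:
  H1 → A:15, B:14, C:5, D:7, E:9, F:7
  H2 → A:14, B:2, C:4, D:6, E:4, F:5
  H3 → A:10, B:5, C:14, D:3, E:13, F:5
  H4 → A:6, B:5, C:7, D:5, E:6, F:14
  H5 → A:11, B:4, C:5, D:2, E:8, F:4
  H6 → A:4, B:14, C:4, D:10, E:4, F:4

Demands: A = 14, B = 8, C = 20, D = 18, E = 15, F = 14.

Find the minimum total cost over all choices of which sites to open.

418

Open {H5, H6}: assign each demand point to its cheapest open site.
  A→H6 14×4=56, B→H5 8×4=32, C→H6 20×4=80, D→H5 18×2=36, E→H6 15×4=60, F→H5 14×4=56
  bandwidth cost 320, fixed 98 → total 418.
Compare {H3, H6}: bandwidth cost 346 + fixed 89 = 435.
Compare {H4, H5, H6}: bandwidth cost 320 + fixed 125 = 445.
Compare {H3, H5, H6}: bandwidth cost 320 + fixed 129 = 449.
All other subsets cost ≥ 435. Minimum total cost: 418.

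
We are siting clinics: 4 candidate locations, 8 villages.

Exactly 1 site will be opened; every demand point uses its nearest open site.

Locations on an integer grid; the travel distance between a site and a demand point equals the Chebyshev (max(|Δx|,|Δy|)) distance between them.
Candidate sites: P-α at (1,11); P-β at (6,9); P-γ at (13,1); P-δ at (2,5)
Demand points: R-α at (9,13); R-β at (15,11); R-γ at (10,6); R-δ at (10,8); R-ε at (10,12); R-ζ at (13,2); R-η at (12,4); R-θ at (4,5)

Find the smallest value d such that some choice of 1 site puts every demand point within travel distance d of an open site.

Open {P-β}.
  Farthest demand point is R-β at travel distance 9 (to P-β); all others are ≤ 9.
With {P-γ} the worst case is 12.
With {P-δ} the worst case is 13.
No size-1 selection achieves below 9.

9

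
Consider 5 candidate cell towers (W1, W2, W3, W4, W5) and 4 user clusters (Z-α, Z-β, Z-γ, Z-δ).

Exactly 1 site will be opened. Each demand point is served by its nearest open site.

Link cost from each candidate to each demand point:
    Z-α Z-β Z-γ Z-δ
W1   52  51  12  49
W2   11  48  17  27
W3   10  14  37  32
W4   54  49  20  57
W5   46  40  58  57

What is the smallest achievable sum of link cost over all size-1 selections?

Open {W3}.
  Z-α→W3 10, Z-β→W3 14, Z-γ→W3 37, Z-δ→W3 32  ⇒ total 93.
Compare {W2}: total 103.
Compare {W1}: total 164.
No size-1 selection does better; minimum is 93.

93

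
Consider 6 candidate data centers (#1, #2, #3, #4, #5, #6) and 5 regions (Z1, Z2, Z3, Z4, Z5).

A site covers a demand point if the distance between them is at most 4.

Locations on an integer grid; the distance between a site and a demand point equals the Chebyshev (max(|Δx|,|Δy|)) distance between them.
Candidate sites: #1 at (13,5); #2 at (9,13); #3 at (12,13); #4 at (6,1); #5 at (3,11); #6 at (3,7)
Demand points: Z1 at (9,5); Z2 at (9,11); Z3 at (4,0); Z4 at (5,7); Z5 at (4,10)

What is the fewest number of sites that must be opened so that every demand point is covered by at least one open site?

Coverage sets (demand points within 4 of each site):
  #1: {Z1}
  #2: {Z2}
  #3: {Z2}
  #4: {Z1, Z3}
  #5: {Z4, Z5}
  #6: {Z4, Z5}
No 2 sites suffice: every size-2 union leaves at least one demand point uncovered.
But {#2, #4, #5} covers everything, so the minimum is 3.

3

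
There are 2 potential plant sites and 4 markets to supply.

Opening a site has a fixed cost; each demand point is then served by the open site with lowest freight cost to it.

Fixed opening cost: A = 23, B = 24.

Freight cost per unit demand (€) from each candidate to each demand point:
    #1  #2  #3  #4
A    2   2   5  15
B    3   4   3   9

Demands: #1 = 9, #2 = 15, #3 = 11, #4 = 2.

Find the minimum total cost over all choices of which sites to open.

146

Open {A, B}: assign each demand point to its cheapest open site.
  #1→A 9×2=18, #2→A 15×2=30, #3→B 11×3=33, #4→B 2×9=18
  freight cost 99, fixed 47 → total 146.
Compare {A}: freight cost 133 + fixed 23 = 156.
Compare {B}: freight cost 138 + fixed 24 = 162.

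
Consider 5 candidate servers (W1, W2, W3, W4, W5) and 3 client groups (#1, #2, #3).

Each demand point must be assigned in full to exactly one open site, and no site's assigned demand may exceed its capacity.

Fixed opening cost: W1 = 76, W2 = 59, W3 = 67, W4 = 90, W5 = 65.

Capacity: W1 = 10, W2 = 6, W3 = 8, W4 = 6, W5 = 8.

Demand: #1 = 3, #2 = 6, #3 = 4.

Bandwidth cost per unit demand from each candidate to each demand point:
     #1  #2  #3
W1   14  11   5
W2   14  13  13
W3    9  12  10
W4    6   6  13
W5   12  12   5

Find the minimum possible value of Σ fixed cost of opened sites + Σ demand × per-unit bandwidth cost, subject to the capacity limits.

247

Open {W4, W5}; cheapest assignment that respects the capacities:
  W4 (cap 6, load 6): #2 — cost 6×6 = 36
  W5 (cap 8, load 7): #1, #3 — cost 3×12 + 4×5 = 56
  Shipping 92, fixed 155 → total 247.
  Any other capacity-feasible assignment to {W4, W5} ships for at least 92.
Compare {W1, W3}: its best feasible assignment gives total 256.
Compare {W2, W5}: its best feasible assignment gives total 258.
Every other set of open sites that can feasibly serve all demand totals ≥ 256 even under its best assignment. Minimum: 247.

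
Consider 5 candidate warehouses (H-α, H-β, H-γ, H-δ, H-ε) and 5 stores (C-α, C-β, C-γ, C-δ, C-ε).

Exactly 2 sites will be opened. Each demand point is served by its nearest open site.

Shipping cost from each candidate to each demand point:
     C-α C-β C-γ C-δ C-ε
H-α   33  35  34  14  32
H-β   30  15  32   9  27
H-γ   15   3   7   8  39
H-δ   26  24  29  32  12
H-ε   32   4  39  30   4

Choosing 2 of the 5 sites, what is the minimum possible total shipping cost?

Open {H-γ, H-ε}.
  C-α→H-γ 15, C-β→H-γ 3, C-γ→H-γ 7, C-δ→H-γ 8, C-ε→H-ε 4  ⇒ total 37.
Compare {H-γ, H-δ}: total 45.
Compare {H-β, H-γ}: total 60.
No size-2 selection does better; minimum is 37.

37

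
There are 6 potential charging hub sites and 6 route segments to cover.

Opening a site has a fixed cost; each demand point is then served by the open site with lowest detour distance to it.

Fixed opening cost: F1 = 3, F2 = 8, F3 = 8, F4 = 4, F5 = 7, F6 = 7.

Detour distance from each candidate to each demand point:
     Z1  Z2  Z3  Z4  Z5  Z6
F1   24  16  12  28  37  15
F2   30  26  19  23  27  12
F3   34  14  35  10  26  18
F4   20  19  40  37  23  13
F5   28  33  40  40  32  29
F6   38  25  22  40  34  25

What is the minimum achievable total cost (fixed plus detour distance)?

107

Open {F1, F3, F4}: assign each demand point to its cheapest open site.
  Z1→F4 20, Z2→F3 14, Z3→F1 12, Z4→F3 10, Z5→F4 23, Z6→F4 13
  detour distance 92, fixed 15 → total 107.
Compare {F1, F3}: detour distance 101 + fixed 11 = 112.
Compare {F1, F2, F3, F4}: detour distance 91 + fixed 23 = 114.
Compare {F1, F3, F4, F5}: detour distance 92 + fixed 22 = 114.
All other subsets cost ≥ 112. Minimum total cost: 107.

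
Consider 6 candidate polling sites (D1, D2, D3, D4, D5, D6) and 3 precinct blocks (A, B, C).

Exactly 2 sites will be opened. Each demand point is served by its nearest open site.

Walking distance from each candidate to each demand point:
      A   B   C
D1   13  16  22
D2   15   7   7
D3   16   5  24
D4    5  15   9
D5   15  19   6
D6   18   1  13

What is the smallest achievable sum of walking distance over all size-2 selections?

15

Open {D4, D6}.
  A→D4 5, B→D6 1, C→D4 9  ⇒ total 15.
Compare {D2, D4}: total 19.
Compare {D3, D4}: total 19.
No size-2 selection does better; minimum is 15.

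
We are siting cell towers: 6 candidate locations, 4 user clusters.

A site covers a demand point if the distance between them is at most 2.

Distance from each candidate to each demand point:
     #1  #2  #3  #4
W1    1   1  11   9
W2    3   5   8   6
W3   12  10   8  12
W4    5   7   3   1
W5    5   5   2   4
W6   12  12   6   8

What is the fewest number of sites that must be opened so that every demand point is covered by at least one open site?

3

Coverage sets (demand points within 2 of each site):
  W1: {#1, #2}
  W2: {}
  W3: {}
  W4: {#4}
  W5: {#3}
  W6: {}
No 2 sites suffice: every size-2 union leaves at least one demand point uncovered.
But {W1, W4, W5} covers everything, so the minimum is 3.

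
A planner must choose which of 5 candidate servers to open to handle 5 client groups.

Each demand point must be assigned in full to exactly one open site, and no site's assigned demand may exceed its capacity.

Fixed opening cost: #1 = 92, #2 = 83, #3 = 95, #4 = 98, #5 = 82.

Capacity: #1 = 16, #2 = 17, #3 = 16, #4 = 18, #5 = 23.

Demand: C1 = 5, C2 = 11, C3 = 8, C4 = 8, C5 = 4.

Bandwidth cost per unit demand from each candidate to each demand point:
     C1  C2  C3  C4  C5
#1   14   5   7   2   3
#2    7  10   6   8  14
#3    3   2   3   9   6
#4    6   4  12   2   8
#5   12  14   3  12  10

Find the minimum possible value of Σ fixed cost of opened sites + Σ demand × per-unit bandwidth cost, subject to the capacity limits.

358

Open {#1, #3, #5}; cheapest assignment that respects the capacities:
  #1 (cap 16, load 12): C4, C5 — cost 8×2 + 4×3 = 28
  #3 (cap 16, load 16): C1, C2 — cost 5×3 + 11×2 = 37
  #5 (cap 23, load 8): C3 — cost 8×3 = 24
  Shipping 89, fixed 269 → total 358.
  Any other capacity-feasible assignment to {#1, #3, #5} ships for at least 89.
Compare {#3, #5}: its best feasible assignment gives total 374.
Compare {#1, #2, #3}: its best feasible assignment gives total 383.
Every other set of open sites that can feasibly serve all demand totals ≥ 374 even under its best assignment. Minimum: 358.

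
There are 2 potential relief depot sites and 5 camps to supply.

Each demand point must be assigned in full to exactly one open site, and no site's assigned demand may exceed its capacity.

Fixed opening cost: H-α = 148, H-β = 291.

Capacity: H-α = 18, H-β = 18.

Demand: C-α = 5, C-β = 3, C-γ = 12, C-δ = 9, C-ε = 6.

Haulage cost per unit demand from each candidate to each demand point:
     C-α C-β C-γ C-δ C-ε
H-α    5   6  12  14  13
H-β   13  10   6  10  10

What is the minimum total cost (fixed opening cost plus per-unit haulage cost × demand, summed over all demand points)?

Open {H-α, H-β}; cheapest assignment that respects the capacities:
  H-α (cap 18, load 17): C-α, C-β, C-δ — cost 5×5 + 3×6 + 9×14 = 169
  H-β (cap 18, load 18): C-γ, C-ε — cost 12×6 + 6×10 = 132
  Shipping 301, fixed 439 → total 740.
  Any other capacity-feasible assignment to {H-α, H-β} ships for at least 301.
Total demand is 35 and no other set of sites has combined capacity ≥ 35, so {H-α, H-β} is the only feasible choice of open sites. Minimum: 740.

740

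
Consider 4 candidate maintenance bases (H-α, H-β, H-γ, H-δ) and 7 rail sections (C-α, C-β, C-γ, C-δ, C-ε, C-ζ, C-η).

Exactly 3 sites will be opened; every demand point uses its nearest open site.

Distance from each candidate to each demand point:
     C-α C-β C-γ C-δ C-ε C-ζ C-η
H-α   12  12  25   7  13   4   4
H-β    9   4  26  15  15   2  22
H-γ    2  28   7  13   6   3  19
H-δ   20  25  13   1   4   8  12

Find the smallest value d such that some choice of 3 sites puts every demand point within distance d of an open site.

Open {H-α, H-β, H-γ}.
  Farthest demand point is C-γ at distance 7 (to H-γ); all others are ≤ 7.
With {H-α, H-γ, H-δ} the worst case is 12.
With {H-β, H-γ, H-δ} the worst case is 12.
No size-3 selection achieves below 7.

7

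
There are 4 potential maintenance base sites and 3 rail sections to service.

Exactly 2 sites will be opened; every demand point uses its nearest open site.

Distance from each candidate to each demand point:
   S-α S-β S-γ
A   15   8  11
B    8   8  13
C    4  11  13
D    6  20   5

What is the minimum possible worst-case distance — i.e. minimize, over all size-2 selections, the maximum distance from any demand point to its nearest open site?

8

Open {A, D}.
  Farthest demand point is S-β at distance 8 (to A); all others are ≤ 8.
With {B, D} the worst case is 8.
With {A, B} the worst case is 11.
No size-2 selection achieves below 8.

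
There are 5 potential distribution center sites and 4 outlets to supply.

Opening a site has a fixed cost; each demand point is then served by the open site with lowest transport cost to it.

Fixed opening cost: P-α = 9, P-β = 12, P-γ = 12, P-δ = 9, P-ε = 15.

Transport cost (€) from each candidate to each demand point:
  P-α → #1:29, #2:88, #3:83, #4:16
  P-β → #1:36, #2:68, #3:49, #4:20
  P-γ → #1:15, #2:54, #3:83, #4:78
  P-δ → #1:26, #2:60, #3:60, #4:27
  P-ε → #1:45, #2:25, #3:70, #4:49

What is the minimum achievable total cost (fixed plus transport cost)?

148

Open {P-β, P-γ, P-ε}: assign each demand point to its cheapest open site.
  #1→P-γ 15, #2→P-ε 25, #3→P-β 49, #4→P-β 20
  transport cost 109, fixed 39 → total 148.
Compare {P-α, P-β, P-γ, P-ε}: transport cost 105 + fixed 48 = 153.
Compare {P-α, P-β, P-ε}: transport cost 119 + fixed 36 = 155.
Compare {P-β, P-δ, P-ε}: transport cost 120 + fixed 36 = 156.
All other subsets cost ≥ 153. Minimum total cost: 148.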